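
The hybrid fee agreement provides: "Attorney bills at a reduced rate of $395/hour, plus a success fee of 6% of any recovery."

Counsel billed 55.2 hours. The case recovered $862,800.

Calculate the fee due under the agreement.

$73,572.00

Hourly: 55.2 × $395 = $21,804.00
Success fee: 6% of $862,800 = $51,768.00
Total: $21,804.00 + $51,768.00 = $73,572.00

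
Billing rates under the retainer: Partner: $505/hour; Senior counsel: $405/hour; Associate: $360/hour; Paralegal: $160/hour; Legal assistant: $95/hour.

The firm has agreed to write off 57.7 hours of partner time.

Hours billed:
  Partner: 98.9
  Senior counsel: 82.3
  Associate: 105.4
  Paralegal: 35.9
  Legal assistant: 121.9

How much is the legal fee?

$109,406.00

Partner: 98.9 × $505 = $49,944.50
Senior counsel: 82.3 × $405 = $33,331.50
Associate: 105.4 × $360 = $37,944.00
Paralegal: 35.9 × $160 = $5,744.00
Legal assistant: 121.9 × $95 = $11,580.50
Subtotal: $138,544.50
Write-off: 57.7 × $505 = $29,138.50
Total: $138,544.50 − $29,138.50 = $109,406.00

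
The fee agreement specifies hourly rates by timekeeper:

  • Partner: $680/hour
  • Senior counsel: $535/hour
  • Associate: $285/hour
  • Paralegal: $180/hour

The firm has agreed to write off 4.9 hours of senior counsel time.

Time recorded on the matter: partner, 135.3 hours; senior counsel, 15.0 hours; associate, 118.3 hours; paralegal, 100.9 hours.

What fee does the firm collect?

Partner: 135.3 × $680 = $92,004.00
Senior counsel: 15.0 × $535 = $8,025.00
Associate: 118.3 × $285 = $33,715.50
Paralegal: 100.9 × $180 = $18,162.00
Subtotal: $151,906.50
Write-off: 4.9 × $535 = $2,621.50
Total: $151,906.50 − $2,621.50 = $149,285.00

$149,285.00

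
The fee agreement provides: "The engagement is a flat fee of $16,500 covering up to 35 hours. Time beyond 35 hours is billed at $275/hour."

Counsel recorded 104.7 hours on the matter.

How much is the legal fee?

$35,667.50

Flat fee: $16,500.00
Excess hours: 104.7 − 35 = 69.7
Overrun: 69.7 × $275 = $19,167.50
Total: $16,500.00 + $19,167.50 = $35,667.50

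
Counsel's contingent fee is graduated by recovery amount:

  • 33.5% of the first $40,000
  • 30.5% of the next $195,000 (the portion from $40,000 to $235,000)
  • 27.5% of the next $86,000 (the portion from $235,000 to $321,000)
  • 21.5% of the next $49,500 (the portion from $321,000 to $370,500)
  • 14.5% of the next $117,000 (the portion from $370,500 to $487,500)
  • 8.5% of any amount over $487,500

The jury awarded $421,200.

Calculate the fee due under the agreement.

First $40,000 at 33.5% = $13,400.00
Next $195,000 at 30.5% = $59,475.00
Next $86,000 at 27.5% = $23,650.00
Next $49,500 at 21.5% = $10,642.50
Remaining $50,700 at 14.5% = $7,351.50
Fee: $13,400.00 + $59,475.00 + $23,650.00 + $10,642.50 + $7,351.50 = $114,519.00

$114,519.00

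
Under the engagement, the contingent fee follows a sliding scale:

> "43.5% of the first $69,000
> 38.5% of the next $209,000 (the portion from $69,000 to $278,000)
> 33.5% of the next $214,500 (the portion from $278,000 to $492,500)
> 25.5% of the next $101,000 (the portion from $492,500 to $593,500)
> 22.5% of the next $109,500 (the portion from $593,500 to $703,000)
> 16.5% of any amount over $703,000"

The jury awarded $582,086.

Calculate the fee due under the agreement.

$205,181.93

First $69,000 at 43.5% = $30,015.00
Next $209,000 at 38.5% = $80,465.00
Next $214,500 at 33.5% = $71,857.50
Remaining $89,586 at 25.5% = $22,844.43
Fee: $30,015.00 + $80,465.00 + $71,857.50 + $22,844.43 = $205,181.93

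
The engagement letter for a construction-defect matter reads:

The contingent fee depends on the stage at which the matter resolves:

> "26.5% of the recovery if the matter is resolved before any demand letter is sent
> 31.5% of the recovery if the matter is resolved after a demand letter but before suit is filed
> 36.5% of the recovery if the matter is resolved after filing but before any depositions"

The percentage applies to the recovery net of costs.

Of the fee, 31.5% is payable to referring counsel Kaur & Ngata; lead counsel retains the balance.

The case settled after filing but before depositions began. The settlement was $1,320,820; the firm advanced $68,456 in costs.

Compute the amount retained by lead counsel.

$313,122.31

Fee base (net of costs): $1,320,820 − $68,456 = $1,252,364
The matter settled after filing but before depositions began, so the 36.5% rate applies.
$1,252,364 × 36.5% = $457,112.86
Referral share: 31.5% of $457,112.86 = $143,990.55; lead counsel retains $457,112.86 − $143,990.55 = $313,122.31.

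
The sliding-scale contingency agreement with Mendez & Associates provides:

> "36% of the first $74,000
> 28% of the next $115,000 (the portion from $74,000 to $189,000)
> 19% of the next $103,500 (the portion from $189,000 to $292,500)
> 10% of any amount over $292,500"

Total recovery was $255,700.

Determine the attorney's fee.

First $74,000 at 36% = $26,640.00
Next $115,000 at 28% = $32,200.00
Remaining $66,700 at 19% = $12,673.00
Fee: $26,640.00 + $32,200.00 + $12,673.00 = $71,513.00

$71,513.00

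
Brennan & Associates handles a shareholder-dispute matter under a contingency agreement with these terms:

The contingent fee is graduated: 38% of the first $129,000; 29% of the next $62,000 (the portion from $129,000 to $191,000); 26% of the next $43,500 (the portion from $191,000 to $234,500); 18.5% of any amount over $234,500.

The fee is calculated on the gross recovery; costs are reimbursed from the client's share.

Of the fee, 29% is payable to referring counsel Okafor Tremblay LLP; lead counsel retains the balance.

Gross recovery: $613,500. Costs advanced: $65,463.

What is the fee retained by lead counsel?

Fee base is the gross recovery, $613,500; costs are reimbursed separately.
First $129,000 at 38% = $49,020.00
Next $62,000 at 29% = $17,980.00
Next $43,500 at 26% = $11,310.00
Remaining $379,000 at 18.5% = $70,115.00
Fee: $49,020.00 + $17,980.00 + $11,310.00 + $70,115.00 = $148,425.00
Referral share: 29% of $148,425.00 = $43,043.25; lead counsel retains $148,425.00 − $43,043.25 = $105,381.75.

$105,381.75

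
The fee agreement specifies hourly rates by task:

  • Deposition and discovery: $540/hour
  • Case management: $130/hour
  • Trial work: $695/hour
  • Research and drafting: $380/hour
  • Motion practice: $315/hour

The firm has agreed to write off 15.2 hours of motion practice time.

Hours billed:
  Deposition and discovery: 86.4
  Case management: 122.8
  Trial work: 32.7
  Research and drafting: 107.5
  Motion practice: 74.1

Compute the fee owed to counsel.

$144,750.00

Deposition and discovery: 86.4 × $540 = $46,656.00
Case management: 122.8 × $130 = $15,964.00
Trial work: 32.7 × $695 = $22,726.50
Research and drafting: 107.5 × $380 = $40,850.00
Motion practice: 74.1 × $315 = $23,341.50
Subtotal: $149,538.00
Write-off: 15.2 × $315 = $4,788.00
Total: $149,538.00 − $4,788.00 = $144,750.00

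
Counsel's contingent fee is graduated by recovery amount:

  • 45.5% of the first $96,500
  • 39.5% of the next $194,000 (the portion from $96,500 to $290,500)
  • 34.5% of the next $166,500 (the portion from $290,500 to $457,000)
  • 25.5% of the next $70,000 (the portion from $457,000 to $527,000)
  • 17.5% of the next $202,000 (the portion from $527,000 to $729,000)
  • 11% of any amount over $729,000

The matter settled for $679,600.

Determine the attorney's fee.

First $96,500 at 45.5% = $43,907.50
Next $194,000 at 39.5% = $76,630.00
Next $166,500 at 34.5% = $57,442.50
Next $70,000 at 25.5% = $17,850.00
Remaining $152,600 at 17.5% = $26,705.00
Fee: $43,907.50 + $76,630.00 + $57,442.50 + $17,850.00 + $26,705.00 = $222,535.00

$222,535.00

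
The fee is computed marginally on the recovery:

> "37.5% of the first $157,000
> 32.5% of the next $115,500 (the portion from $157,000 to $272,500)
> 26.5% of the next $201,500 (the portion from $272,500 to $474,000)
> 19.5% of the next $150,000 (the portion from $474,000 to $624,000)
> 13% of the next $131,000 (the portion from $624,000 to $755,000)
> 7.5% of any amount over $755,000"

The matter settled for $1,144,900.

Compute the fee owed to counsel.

First $157,000 at 37.5% = $58,875.00
Next $115,500 at 32.5% = $37,537.50
Next $201,500 at 26.5% = $53,397.50
Next $150,000 at 19.5% = $29,250.00
Next $131,000 at 13% = $17,030.00
Remaining $389,900 at 7.5% = $29,242.50
Fee: $58,875.00 + $37,537.50 + $53,397.50 + $29,250.00 + $17,030.00 + $29,242.50 = $225,332.50

$225,332.50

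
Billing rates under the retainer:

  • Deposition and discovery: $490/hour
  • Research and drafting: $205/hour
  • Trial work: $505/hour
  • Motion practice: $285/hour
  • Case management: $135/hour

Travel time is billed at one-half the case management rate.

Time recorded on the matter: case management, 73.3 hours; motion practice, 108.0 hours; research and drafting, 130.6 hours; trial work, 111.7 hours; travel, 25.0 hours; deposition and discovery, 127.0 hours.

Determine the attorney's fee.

$187,774.50

Deposition and discovery: 127.0 × $490 = $62,230.00
Research and drafting: 130.6 × $205 = $26,773.00
Trial work: 111.7 × $505 = $56,408.50
Motion practice: 108.0 × $285 = $30,780.00
Case management: 73.3 × $135 = $9,895.50
Subtotal: $62,230.00 + $26,773.00 + $56,408.50 + $30,780.00 + $9,895.50 = $186,087.00
Travel: 25.0 × ($135 ÷ 2) = 25.0 × $67.50 = $1,687.50
Total: $186,087.00 + $1,687.50 = $187,774.50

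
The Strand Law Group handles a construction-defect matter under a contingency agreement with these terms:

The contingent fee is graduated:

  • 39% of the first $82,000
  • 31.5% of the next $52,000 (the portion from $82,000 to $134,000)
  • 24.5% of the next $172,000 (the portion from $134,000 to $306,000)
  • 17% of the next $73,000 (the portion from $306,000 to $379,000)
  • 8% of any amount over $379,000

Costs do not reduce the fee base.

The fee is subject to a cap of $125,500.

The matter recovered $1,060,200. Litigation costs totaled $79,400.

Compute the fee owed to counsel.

Fee base is the gross recovery, $1,060,200; costs are reimbursed separately.
First $82,000 at 39% = $31,980.00
Next $52,000 at 31.5% = $16,380.00
Next $172,000 at 24.5% = $42,140.00
Next $73,000 at 17% = $12,410.00
Remaining $681,200 at 8% = $54,496.00
Fee: $31,980.00 + $16,380.00 + $42,140.00 + $12,410.00 + $54,496.00 = $157,406.00
$157,406.00 exceeds the $125,500 cap, so the fee is capped at $125,500.00.

$125,500.00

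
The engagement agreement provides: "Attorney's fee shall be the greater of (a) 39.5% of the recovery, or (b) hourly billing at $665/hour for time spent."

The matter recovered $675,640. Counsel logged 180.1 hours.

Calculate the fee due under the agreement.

(a) 39.5% of $675,640 = $266,877.80
(b) 180.1 × $665 = $119,766.50
The greater is (a): $266,877.80.

$266,877.80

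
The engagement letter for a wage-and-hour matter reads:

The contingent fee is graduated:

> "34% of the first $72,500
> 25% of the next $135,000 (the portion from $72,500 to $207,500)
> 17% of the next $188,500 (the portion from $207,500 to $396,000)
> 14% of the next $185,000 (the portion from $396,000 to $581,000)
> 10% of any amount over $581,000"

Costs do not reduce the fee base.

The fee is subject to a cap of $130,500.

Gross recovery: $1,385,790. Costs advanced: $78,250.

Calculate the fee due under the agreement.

Fee base is the gross recovery, $1,385,790; costs are reimbursed separately.
First $72,500 at 34% = $24,650.00
Next $135,000 at 25% = $33,750.00
Next $188,500 at 17% = $32,045.00
Next $185,000 at 14% = $25,900.00
Remaining $804,790 at 10% = $80,479.00
Fee: $24,650.00 + $33,750.00 + $32,045.00 + $25,900.00 + $80,479.00 = $196,824.00
$196,824.00 exceeds the $130,500 cap, so the fee is capped at $130,500.00.

$130,500.00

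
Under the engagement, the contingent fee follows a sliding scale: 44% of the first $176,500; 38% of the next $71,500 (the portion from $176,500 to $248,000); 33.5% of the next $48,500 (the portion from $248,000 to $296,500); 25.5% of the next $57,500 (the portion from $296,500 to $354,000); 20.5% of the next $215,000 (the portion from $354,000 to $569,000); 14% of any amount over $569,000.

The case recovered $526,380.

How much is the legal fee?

$171,077.90

First $176,500 at 44% = $77,660.00
Next $71,500 at 38% = $27,170.00
Next $48,500 at 33.5% = $16,247.50
Next $57,500 at 25.5% = $14,662.50
Remaining $172,380 at 20.5% = $35,337.90
Fee: $77,660.00 + $27,170.00 + $16,247.50 + $14,662.50 + $35,337.90 = $171,077.90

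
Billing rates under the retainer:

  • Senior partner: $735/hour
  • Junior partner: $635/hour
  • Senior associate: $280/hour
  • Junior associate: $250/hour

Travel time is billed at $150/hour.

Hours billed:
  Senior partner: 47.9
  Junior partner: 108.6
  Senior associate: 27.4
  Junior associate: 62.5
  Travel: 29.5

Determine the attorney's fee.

$131,889.50

Senior partner: 47.9 × $735 = $35,206.50
Junior partner: 108.6 × $635 = $68,961.00
Senior associate: 27.4 × $280 = $7,672.00
Junior associate: 62.5 × $250 = $15,625.00
Subtotal: $35,206.50 + $68,961.00 + $7,672.00 + $15,625.00 = $127,464.50
Travel: 29.5 × $150 = $4,425.00
Total: $127,464.50 + $4,425.00 = $131,889.50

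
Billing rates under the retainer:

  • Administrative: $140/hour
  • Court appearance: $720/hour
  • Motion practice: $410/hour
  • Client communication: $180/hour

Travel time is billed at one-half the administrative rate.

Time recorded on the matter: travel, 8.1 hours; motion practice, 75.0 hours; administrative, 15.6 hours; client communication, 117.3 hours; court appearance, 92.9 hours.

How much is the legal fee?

Administrative: 15.6 × $140 = $2,184.00
Court appearance: 92.9 × $720 = $66,888.00
Motion practice: 75.0 × $410 = $30,750.00
Client communication: 117.3 × $180 = $21,114.00
Subtotal: $2,184.00 + $66,888.00 + $30,750.00 + $21,114.00 = $120,936.00
Travel: 8.1 × ($140 ÷ 2) = 8.1 × $70.00 = $567.00
Total: $120,936.00 + $567.00 = $121,503.00

$121,503.00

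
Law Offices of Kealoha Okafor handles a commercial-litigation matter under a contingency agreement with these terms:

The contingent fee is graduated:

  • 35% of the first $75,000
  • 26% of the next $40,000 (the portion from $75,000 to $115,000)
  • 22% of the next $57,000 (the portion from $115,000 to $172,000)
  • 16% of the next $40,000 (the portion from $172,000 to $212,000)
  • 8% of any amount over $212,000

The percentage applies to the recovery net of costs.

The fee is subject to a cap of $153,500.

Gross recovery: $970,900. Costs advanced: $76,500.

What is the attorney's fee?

$110,182.00

Fee base (net of costs): $970,900 − $76,500 = $894,400
First $75,000 at 35% = $26,250.00
Next $40,000 at 26% = $10,400.00
Next $57,000 at 22% = $12,540.00
Next $40,000 at 16% = $6,400.00
Remaining $682,400 at 8% = $54,592.00
Fee: $26,250.00 + $10,400.00 + $12,540.00 + $6,400.00 + $54,592.00 = $110,182.00
$110,182.00 is under the $153,500 cap.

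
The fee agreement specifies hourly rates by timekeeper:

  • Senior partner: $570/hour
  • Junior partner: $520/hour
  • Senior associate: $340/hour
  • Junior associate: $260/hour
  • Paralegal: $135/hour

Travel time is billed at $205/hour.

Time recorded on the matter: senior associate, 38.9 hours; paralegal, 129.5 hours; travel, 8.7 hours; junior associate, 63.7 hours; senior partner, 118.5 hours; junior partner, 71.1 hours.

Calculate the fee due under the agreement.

Senior partner: 118.5 × $570 = $67,545.00
Junior partner: 71.1 × $520 = $36,972.00
Senior associate: 38.9 × $340 = $13,226.00
Junior associate: 63.7 × $260 = $16,562.00
Paralegal: 129.5 × $135 = $17,482.50
Subtotal: $67,545.00 + $36,972.00 + $13,226.00 + $16,562.00 + $17,482.50 = $151,787.50
Travel: 8.7 × $205 = $1,783.50
Total: $151,787.50 + $1,783.50 = $153,571.00

$153,571.00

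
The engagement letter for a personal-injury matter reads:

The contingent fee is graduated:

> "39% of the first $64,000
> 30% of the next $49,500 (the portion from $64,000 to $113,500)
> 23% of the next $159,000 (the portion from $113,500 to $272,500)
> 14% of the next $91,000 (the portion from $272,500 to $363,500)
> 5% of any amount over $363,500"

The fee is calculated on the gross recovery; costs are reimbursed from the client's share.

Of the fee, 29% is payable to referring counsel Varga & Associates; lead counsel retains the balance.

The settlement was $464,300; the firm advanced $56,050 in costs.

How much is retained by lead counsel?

$66,853.60

Fee base is the gross recovery, $464,300; costs are reimbursed separately.
First $64,000 at 39% = $24,960.00
Next $49,500 at 30% = $14,850.00
Next $159,000 at 23% = $36,570.00
Next $91,000 at 14% = $12,740.00
Remaining $100,800 at 5% = $5,040.00
Fee: $24,960.00 + $14,850.00 + $36,570.00 + $12,740.00 + $5,040.00 = $94,160.00
Referral share: 29% of $94,160.00 = $27,306.40; lead counsel retains $94,160.00 − $27,306.40 = $66,853.60.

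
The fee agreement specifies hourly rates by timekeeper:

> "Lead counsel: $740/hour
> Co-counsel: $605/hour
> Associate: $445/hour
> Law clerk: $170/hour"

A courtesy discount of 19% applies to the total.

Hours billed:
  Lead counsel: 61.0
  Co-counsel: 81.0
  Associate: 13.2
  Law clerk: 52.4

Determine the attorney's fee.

Lead counsel: 61.0 × $740 = $45,140.00
Co-counsel: 81.0 × $605 = $49,005.00
Associate: 13.2 × $445 = $5,874.00
Law clerk: 52.4 × $170 = $8,908.00
Subtotal: $108,927.00
Less 19% discount: −$20,696.13
Total: $108,927.00 − $20,696.13 = $88,230.87

$88,230.87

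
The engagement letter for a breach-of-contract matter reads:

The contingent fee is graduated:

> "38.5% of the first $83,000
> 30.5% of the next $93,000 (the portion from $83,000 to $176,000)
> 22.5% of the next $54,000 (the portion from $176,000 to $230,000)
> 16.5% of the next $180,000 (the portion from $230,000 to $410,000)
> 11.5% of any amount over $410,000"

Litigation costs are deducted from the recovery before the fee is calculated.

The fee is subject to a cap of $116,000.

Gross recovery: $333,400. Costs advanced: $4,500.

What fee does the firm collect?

$88,788.50

Fee base (net of costs): $333,400 − $4,500 = $328,900
First $83,000 at 38.5% = $31,955.00
Next $93,000 at 30.5% = $28,365.00
Next $54,000 at 22.5% = $12,150.00
Remaining $98,900 at 16.5% = $16,318.50
Fee: $31,955.00 + $28,365.00 + $12,150.00 + $16,318.50 = $88,788.50
$88,788.50 is under the $116,000 cap.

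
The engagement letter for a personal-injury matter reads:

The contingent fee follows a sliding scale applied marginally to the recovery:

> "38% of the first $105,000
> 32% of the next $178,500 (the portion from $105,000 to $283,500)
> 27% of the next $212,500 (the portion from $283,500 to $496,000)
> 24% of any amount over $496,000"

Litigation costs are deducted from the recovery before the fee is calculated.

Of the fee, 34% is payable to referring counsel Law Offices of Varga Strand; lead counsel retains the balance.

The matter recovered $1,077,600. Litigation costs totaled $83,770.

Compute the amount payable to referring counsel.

$93,117.23

Fee base (net of costs): $1,077,600 − $83,770 = $993,830
First $105,000 at 38% = $39,900.00
Next $178,500 at 32% = $57,120.00
Next $212,500 at 27% = $57,375.00
Remaining $497,830 at 24% = $119,479.20
Fee: $39,900.00 + $57,120.00 + $57,375.00 + $119,479.20 = $273,874.20
Referral share: 34% of $273,874.20 = $93,117.23; lead counsel retains $273,874.20 − $93,117.23 = $180,756.97.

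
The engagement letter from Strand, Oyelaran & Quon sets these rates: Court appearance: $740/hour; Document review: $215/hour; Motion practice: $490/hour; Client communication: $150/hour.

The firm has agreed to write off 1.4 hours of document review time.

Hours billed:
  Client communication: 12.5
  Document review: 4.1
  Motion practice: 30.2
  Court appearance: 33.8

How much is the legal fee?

Court appearance: 33.8 × $740 = $25,012.00
Document review: 4.1 × $215 = $881.50
Motion practice: 30.2 × $490 = $14,798.00
Client communication: 12.5 × $150 = $1,875.00
Subtotal: $42,566.50
Write-off: 1.4 × $215 = $301.00
Total: $42,566.50 − $301.00 = $42,265.50

$42,265.50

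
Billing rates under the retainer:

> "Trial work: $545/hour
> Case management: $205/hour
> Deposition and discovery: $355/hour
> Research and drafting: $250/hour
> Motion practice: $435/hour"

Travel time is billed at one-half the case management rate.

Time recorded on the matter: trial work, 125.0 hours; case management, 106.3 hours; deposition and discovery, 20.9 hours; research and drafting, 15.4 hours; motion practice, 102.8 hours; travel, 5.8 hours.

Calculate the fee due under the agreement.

$146,498.50

Trial work: 125.0 × $545 = $68,125.00
Case management: 106.3 × $205 = $21,791.50
Deposition and discovery: 20.9 × $355 = $7,419.50
Research and drafting: 15.4 × $250 = $3,850.00
Motion practice: 102.8 × $435 = $44,718.00
Subtotal: $68,125.00 + $21,791.50 + $7,419.50 + $3,850.00 + $44,718.00 = $145,904.00
Travel: 5.8 × ($205 ÷ 2) = 5.8 × $102.50 = $594.50
Total: $145,904.00 + $594.50 = $146,498.50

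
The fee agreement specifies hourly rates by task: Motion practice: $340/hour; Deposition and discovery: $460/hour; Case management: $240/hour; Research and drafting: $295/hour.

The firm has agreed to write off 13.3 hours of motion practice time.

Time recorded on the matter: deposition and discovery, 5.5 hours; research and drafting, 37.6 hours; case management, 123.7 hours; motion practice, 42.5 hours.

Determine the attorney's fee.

Motion practice: 42.5 × $340 = $14,450.00
Deposition and discovery: 5.5 × $460 = $2,530.00
Case management: 123.7 × $240 = $29,688.00
Research and drafting: 37.6 × $295 = $11,092.00
Subtotal: $57,760.00
Write-off: 13.3 × $340 = $4,522.00
Total: $57,760.00 − $4,522.00 = $53,238.00

$53,238.00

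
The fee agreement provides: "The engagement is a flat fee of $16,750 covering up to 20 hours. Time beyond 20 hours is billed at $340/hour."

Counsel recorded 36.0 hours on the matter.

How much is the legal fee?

Flat fee: $16,750.00
Excess hours: 36.0 − 20 = 16.0
Overrun: 16.0 × $340 = $5,440.00
Total: $16,750.00 + $5,440.00 = $22,190.00

$22,190.00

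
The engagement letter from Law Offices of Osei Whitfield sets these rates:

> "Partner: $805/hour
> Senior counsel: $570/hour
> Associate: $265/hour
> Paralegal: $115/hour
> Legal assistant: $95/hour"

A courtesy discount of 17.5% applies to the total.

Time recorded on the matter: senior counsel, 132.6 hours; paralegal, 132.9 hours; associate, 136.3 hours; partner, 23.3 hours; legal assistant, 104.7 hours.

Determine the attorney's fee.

$128,442.60

Partner: 23.3 × $805 = $18,756.50
Senior counsel: 132.6 × $570 = $75,582.00
Associate: 136.3 × $265 = $36,119.50
Paralegal: 132.9 × $115 = $15,283.50
Legal assistant: 104.7 × $95 = $9,946.50
Subtotal: $155,688.00
Less 17.5% discount: −$27,245.40
Total: $155,688.00 − $27,245.40 = $128,442.60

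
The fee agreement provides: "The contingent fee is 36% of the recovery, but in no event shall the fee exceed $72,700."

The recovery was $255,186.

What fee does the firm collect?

$72,700.00

36% of $255,186 = $91,866.96
That exceeds the $72,700 cap, so the fee is capped at $72,700.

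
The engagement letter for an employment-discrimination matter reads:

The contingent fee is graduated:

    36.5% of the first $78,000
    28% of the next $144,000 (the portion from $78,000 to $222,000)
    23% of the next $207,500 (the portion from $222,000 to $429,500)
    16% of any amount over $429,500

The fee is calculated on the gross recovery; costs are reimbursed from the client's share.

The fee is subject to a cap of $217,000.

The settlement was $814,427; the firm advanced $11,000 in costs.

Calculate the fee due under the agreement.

$178,103.32

Fee base is the gross recovery, $814,427; costs are reimbursed separately.
First $78,000 at 36.5% = $28,470.00
Next $144,000 at 28% = $40,320.00
Next $207,500 at 23% = $47,725.00
Remaining $384,927 at 16% = $61,588.32
Fee: $28,470.00 + $40,320.00 + $47,725.00 + $61,588.32 = $178,103.32
$178,103.32 is under the $217,000 cap.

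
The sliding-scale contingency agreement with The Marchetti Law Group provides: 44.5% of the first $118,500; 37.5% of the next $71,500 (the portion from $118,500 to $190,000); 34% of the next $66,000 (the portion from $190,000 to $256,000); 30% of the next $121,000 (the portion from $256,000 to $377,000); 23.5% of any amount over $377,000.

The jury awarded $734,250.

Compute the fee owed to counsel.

First $118,500 at 44.5% = $52,732.50
Next $71,500 at 37.5% = $26,812.50
Next $66,000 at 34% = $22,440.00
Next $121,000 at 30% = $36,300.00
Remaining $357,250 at 23.5% = $83,953.75
Fee: $52,732.50 + $26,812.50 + $22,440.00 + $36,300.00 + $83,953.75 = $222,238.75

$222,238.75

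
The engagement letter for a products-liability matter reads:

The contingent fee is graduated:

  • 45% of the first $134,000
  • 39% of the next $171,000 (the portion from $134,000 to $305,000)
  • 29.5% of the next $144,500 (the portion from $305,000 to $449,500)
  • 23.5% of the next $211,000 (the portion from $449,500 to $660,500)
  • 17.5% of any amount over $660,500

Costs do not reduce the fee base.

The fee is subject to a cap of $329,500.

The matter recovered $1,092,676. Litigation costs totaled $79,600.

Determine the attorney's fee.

$294,833.30

Fee base is the gross recovery, $1,092,676; costs are reimbursed separately.
First $134,000 at 45% = $60,300.00
Next $171,000 at 39% = $66,690.00
Next $144,500 at 29.5% = $42,627.50
Next $211,000 at 23.5% = $49,585.00
Remaining $432,176 at 17.5% = $75,630.80
Fee: $60,300.00 + $66,690.00 + $42,627.50 + $49,585.00 + $75,630.80 = $294,833.30
$294,833.30 is under the $329,500 cap.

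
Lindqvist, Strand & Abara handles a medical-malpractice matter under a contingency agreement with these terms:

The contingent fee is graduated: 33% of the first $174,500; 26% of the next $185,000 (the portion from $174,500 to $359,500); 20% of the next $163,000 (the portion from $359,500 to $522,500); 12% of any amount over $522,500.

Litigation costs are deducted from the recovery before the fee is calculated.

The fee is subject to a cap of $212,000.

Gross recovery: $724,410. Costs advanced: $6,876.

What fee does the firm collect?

$161,689.08

Fee base (net of costs): $724,410 − $6,876 = $717,534
First $174,500 at 33% = $57,585.00
Next $185,000 at 26% = $48,100.00
Next $163,000 at 20% = $32,600.00
Remaining $195,034 at 12% = $23,404.08
Fee: $57,585.00 + $48,100.00 + $32,600.00 + $23,404.08 = $161,689.08
$161,689.08 is under the $212,000 cap.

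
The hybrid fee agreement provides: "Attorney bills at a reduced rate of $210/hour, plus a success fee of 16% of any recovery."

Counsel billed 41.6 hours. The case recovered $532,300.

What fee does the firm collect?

$93,904.00

Hourly: 41.6 × $210 = $8,736.00
Success fee: 16% of $532,300 = $85,168.00
Total: $8,736.00 + $85,168.00 = $93,904.00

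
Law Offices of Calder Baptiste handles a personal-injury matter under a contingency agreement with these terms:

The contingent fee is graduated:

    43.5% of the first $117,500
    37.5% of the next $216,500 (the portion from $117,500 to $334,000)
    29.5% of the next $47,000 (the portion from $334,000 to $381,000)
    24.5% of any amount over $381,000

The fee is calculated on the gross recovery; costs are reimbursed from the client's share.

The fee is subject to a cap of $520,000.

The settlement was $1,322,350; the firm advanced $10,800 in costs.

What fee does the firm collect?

Fee base is the gross recovery, $1,322,350; costs are reimbursed separately.
First $117,500 at 43.5% = $51,112.50
Next $216,500 at 37.5% = $81,187.50
Next $47,000 at 29.5% = $13,865.00
Remaining $941,350 at 24.5% = $230,630.75
Fee: $51,112.50 + $81,187.50 + $13,865.00 + $230,630.75 = $376,795.75
$376,795.75 is under the $520,000 cap.

$376,795.75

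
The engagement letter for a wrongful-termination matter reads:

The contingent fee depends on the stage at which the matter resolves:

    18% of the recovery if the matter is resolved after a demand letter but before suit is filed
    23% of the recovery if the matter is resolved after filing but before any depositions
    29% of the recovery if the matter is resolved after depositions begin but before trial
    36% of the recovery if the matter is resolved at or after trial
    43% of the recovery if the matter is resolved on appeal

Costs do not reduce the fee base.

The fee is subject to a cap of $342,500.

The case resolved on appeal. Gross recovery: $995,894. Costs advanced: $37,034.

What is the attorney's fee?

Fee base is the gross recovery, $995,894; costs are reimbursed separately.
The matter resolved on appeal, so the 43% rate applies.
$995,894 × 43% = $428,234.42
$428,234.42 exceeds the $342,500 cap, so the fee is capped at $342,500.00.

$342,500.00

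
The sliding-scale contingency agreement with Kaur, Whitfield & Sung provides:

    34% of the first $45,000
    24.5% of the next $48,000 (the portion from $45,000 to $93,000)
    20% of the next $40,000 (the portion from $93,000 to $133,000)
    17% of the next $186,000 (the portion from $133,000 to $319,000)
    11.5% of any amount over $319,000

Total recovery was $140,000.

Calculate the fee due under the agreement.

$36,250.00

First $45,000 at 34% = $15,300.00
Next $48,000 at 24.5% = $11,760.00
Next $40,000 at 20% = $8,000.00
Remaining $7,000 at 17% = $1,190.00
Fee: $15,300.00 + $11,760.00 + $8,000.00 + $1,190.00 = $36,250.00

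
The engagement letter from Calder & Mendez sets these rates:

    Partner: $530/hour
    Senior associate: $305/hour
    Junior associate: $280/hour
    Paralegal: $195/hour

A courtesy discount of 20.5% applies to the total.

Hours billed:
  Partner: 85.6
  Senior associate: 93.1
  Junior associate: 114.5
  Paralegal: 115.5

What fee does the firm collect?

$102,035.07

Partner: 85.6 × $530 = $45,368.00
Senior associate: 93.1 × $305 = $28,395.50
Junior associate: 114.5 × $280 = $32,060.00
Paralegal: 115.5 × $195 = $22,522.50
Subtotal: $128,346.00
Less 20.5% discount: −$26,310.93
Total: $128,346.00 − $26,310.93 = $102,035.07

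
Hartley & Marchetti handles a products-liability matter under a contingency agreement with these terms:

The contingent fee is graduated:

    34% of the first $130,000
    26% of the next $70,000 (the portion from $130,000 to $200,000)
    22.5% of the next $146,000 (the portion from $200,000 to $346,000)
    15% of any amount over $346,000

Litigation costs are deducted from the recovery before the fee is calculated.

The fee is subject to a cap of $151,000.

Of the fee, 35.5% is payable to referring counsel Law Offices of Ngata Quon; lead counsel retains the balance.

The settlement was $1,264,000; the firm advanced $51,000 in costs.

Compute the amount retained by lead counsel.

$97,395.00

Fee base (net of costs): $1,264,000 − $51,000 = $1,213,000
First $130,000 at 34% = $44,200.00
Next $70,000 at 26% = $18,200.00
Next $146,000 at 22.5% = $32,850.00
Remaining $867,000 at 15% = $130,050.00
Fee: $44,200.00 + $18,200.00 + $32,850.00 + $130,050.00 = $225,300.00
$225,300.00 exceeds the $151,000 cap, so the fee is capped at $151,000.00.
Referral share: 35.5% of $151,000.00 = $53,605.00; lead counsel retains $151,000.00 − $53,605.00 = $97,395.00.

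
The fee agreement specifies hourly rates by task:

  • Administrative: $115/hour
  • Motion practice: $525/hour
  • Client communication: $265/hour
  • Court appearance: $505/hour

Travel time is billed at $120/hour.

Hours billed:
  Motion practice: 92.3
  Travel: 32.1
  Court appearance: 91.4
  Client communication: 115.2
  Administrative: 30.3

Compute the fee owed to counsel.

Administrative: 30.3 × $115 = $3,484.50
Motion practice: 92.3 × $525 = $48,457.50
Client communication: 115.2 × $265 = $30,528.00
Court appearance: 91.4 × $505 = $46,157.00
Subtotal: $3,484.50 + $48,457.50 + $30,528.00 + $46,157.00 = $128,627.00
Travel: 32.1 × $120 = $3,852.00
Total: $128,627.00 + $3,852.00 = $132,479.00

$132,479.00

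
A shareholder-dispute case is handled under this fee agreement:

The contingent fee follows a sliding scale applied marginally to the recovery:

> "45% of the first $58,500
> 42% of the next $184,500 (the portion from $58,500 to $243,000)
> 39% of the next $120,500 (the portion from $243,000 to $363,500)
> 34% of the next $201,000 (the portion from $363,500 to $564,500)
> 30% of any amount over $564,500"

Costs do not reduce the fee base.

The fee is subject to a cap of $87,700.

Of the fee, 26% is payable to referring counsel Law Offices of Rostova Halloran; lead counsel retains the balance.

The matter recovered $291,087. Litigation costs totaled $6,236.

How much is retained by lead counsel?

$64,898.00

Fee base is the gross recovery, $291,087; costs are reimbursed separately.
First $58,500 at 45% = $26,325.00
Next $184,500 at 42% = $77,490.00
Remaining $48,087 at 39% = $18,753.93
Fee: $26,325.00 + $77,490.00 + $18,753.93 = $122,568.93
$122,568.93 exceeds the $87,700 cap, so the fee is capped at $87,700.00.
Referral share: 26% of $87,700.00 = $22,802.00; lead counsel retains $87,700.00 − $22,802.00 = $64,898.00.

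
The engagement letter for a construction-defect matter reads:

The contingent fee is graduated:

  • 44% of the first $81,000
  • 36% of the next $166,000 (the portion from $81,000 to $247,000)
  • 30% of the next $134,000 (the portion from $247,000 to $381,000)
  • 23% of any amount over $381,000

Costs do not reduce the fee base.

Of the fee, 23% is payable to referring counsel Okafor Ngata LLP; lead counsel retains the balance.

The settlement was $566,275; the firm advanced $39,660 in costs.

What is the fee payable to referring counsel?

$40,989.05

Fee base is the gross recovery, $566,275; costs are reimbursed separately.
First $81,000 at 44% = $35,640.00
Next $166,000 at 36% = $59,760.00
Next $134,000 at 30% = $40,200.00
Remaining $185,275 at 23% = $42,613.25
Fee: $35,640.00 + $59,760.00 + $40,200.00 + $42,613.25 = $178,213.25
Referral share: 23% of $178,213.25 = $40,989.05; lead counsel retains $178,213.25 − $40,989.05 = $137,224.20.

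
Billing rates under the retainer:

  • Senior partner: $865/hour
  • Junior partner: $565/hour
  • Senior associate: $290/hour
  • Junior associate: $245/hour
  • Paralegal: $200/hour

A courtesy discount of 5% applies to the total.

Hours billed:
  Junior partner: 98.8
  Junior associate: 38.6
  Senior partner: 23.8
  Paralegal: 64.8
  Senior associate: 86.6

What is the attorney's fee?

Senior partner: 23.8 × $865 = $20,587.00
Junior partner: 98.8 × $565 = $55,822.00
Senior associate: 86.6 × $290 = $25,114.00
Junior associate: 38.6 × $245 = $9,457.00
Paralegal: 64.8 × $200 = $12,960.00
Subtotal: $123,940.00
Less 5% discount: −$6,197.00
Total: $123,940.00 − $6,197.00 = $117,743.00

$117,743.00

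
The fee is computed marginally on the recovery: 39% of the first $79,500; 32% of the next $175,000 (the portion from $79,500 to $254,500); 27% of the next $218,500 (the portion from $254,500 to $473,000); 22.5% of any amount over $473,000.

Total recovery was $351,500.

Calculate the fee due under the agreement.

First $79,500 at 39% = $31,005.00
Next $175,000 at 32% = $56,000.00
Remaining $97,000 at 27% = $26,190.00
Fee: $31,005.00 + $56,000.00 + $26,190.00 = $113,195.00

$113,195.00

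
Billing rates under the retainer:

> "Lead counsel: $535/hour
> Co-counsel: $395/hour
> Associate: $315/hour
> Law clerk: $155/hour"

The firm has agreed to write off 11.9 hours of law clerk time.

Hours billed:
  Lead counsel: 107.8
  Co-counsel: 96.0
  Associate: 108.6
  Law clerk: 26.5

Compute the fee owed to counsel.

Lead counsel: 107.8 × $535 = $57,673.00
Co-counsel: 96.0 × $395 = $37,920.00
Associate: 108.6 × $315 = $34,209.00
Law clerk: 26.5 × $155 = $4,107.50
Subtotal: $133,909.50
Write-off: 11.9 × $155 = $1,844.50
Total: $133,909.50 − $1,844.50 = $132,065.00

$132,065.00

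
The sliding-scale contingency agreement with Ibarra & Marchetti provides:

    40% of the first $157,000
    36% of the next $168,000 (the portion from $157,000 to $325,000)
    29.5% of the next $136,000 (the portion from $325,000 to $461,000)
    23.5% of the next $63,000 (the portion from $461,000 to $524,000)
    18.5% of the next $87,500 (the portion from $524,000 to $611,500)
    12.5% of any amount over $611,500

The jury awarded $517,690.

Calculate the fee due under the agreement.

$176,722.15

First $157,000 at 40% = $62,800.00
Next $168,000 at 36% = $60,480.00
Next $136,000 at 29.5% = $40,120.00
Remaining $56,690 at 23.5% = $13,322.15
Fee: $62,800.00 + $60,480.00 + $40,120.00 + $13,322.15 = $176,722.15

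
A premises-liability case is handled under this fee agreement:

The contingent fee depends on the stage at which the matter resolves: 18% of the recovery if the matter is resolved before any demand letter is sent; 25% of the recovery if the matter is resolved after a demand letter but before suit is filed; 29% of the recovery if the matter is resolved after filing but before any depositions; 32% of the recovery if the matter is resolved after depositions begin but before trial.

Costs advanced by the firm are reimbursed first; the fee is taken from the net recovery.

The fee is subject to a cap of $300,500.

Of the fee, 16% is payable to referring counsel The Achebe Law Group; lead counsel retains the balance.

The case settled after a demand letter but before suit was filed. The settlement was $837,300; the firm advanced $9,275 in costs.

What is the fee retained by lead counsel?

$173,885.25

Fee base (net of costs): $837,300 − $9,275 = $828,025
The matter settled after a demand letter but before suit was filed, so the 25% rate applies.
$828,025 × 25% = $207,006.25
$207,006.25 is under the $300,500 cap.
Referral share: 16% of $207,006.25 = $33,121.00; lead counsel retains $207,006.25 − $33,121.00 = $173,885.25.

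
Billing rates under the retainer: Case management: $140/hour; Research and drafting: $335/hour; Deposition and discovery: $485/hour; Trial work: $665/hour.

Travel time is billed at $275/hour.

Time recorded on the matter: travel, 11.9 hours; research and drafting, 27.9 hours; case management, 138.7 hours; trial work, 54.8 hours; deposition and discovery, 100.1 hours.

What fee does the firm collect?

$117,027.50

Case management: 138.7 × $140 = $19,418.00
Research and drafting: 27.9 × $335 = $9,346.50
Deposition and discovery: 100.1 × $485 = $48,548.50
Trial work: 54.8 × $665 = $36,442.00
Subtotal: $19,418.00 + $9,346.50 + $48,548.50 + $36,442.00 = $113,755.00
Travel: 11.9 × $275 = $3,272.50
Total: $113,755.00 + $3,272.50 = $117,027.50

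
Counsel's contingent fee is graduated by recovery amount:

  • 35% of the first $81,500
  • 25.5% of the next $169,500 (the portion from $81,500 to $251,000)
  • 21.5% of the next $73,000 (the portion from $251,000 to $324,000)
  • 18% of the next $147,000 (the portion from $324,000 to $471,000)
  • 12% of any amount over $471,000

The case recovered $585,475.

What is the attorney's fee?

First $81,500 at 35% = $28,525.00
Next $169,500 at 25.5% = $43,222.50
Next $73,000 at 21.5% = $15,695.00
Next $147,000 at 18% = $26,460.00
Remaining $114,475 at 12% = $13,737.00
Fee: $28,525.00 + $43,222.50 + $15,695.00 + $26,460.00 + $13,737.00 = $127,639.50

$127,639.50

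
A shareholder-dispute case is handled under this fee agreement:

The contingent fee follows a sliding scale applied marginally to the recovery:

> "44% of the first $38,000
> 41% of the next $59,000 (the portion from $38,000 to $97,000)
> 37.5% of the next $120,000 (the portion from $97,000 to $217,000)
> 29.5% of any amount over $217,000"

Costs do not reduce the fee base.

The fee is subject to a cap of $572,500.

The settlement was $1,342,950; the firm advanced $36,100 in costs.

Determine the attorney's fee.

$418,065.25

Fee base is the gross recovery, $1,342,950; costs are reimbursed separately.
First $38,000 at 44% = $16,720.00
Next $59,000 at 41% = $24,190.00
Next $120,000 at 37.5% = $45,000.00
Remaining $1,125,950 at 29.5% = $332,155.25
Fee: $16,720.00 + $24,190.00 + $45,000.00 + $332,155.25 = $418,065.25
$418,065.25 is under the $572,500 cap.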